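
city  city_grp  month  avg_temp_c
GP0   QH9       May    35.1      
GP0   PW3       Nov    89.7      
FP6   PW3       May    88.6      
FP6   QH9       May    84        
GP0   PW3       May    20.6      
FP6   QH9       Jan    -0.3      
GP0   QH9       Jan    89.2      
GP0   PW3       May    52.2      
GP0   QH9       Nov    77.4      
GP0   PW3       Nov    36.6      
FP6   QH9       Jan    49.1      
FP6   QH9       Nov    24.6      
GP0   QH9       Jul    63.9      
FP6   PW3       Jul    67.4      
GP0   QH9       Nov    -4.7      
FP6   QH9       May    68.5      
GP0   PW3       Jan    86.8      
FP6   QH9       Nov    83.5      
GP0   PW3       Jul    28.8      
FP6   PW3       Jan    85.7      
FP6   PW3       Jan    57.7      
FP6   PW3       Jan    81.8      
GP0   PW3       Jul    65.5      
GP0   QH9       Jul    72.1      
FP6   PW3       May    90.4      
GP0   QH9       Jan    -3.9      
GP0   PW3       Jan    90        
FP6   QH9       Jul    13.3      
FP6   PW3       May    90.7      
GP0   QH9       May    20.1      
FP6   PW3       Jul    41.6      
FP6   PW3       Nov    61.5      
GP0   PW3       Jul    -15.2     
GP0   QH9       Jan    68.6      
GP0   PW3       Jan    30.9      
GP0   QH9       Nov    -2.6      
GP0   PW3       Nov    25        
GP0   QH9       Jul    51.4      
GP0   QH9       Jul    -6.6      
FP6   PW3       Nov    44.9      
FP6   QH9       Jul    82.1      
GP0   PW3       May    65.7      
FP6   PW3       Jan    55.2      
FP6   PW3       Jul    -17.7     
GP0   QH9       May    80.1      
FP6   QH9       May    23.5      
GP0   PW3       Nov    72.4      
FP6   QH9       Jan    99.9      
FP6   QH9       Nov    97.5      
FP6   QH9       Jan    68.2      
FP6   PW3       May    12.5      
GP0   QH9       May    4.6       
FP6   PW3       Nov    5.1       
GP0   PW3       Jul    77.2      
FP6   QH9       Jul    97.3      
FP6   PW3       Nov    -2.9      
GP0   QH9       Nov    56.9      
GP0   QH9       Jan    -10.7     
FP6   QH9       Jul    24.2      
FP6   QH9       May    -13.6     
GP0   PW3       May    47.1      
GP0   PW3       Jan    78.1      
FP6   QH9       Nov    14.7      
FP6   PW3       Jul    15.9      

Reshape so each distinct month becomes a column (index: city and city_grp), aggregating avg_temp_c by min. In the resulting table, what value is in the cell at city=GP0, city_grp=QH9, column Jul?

Rows with city=GP0, city_grp=QH9 and month=Jul: avg_temp_c values are 63.9, 72.1, 51.4, -6.6.
min(63.9, 72.1, 51.4, -6.6) = -6.6.

-6.6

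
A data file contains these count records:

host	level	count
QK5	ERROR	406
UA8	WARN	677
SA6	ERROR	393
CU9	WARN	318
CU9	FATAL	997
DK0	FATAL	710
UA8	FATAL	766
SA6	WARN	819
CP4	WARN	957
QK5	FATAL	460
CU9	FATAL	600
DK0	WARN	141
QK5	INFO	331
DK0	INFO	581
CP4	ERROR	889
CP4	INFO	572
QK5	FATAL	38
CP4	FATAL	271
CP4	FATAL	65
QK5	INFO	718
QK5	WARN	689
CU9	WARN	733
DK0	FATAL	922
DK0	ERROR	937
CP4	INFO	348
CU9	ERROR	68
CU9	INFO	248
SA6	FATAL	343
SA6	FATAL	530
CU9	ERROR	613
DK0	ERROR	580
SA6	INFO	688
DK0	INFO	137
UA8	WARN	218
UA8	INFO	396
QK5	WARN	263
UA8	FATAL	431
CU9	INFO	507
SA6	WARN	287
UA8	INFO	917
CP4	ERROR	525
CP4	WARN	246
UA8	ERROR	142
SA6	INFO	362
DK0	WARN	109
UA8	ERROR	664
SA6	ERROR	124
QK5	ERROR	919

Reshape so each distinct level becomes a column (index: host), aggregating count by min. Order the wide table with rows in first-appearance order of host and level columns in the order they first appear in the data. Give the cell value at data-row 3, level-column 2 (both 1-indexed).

287

With rows in first-appearance order of host, row 3 is host=SA6. level columns in first-appearance order: ERROR, WARN, FATAL, INFO; column 2 is WARN.
Long rows with host=SA6, level=WARN: min(819, 287) = 287.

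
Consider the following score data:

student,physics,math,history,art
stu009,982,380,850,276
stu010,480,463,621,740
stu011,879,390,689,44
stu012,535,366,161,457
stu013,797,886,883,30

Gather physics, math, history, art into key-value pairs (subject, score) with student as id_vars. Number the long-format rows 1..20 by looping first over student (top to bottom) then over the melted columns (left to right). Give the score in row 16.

20 rows total (5 × 4). Row 16: index ⌊(16-1)/4⌋ = 3 into student → stu012; (16-1) mod 4 = 3 into the melted columns → art.
So row 16 is (stu012, art, 457); score = 457.

457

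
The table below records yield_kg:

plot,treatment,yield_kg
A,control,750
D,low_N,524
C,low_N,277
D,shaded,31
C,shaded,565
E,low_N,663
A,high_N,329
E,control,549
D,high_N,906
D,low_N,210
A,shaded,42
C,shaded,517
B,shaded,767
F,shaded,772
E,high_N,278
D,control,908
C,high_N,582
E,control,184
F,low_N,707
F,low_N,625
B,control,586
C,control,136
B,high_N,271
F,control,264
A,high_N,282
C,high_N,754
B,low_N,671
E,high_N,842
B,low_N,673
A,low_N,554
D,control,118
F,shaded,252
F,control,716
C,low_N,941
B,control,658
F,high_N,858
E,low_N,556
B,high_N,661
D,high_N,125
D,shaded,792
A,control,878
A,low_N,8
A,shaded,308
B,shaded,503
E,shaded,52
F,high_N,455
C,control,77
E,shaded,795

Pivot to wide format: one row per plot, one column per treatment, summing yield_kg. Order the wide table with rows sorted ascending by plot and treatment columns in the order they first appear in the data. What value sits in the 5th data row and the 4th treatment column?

1120

With rows sorted ascending by plot, row 5 is plot=E. treatment columns in first-appearance order: control, low_N, shaded, high_N; column 4 is high_N.
Long rows with plot=E, treatment=high_N: 278 + 842 = 1120.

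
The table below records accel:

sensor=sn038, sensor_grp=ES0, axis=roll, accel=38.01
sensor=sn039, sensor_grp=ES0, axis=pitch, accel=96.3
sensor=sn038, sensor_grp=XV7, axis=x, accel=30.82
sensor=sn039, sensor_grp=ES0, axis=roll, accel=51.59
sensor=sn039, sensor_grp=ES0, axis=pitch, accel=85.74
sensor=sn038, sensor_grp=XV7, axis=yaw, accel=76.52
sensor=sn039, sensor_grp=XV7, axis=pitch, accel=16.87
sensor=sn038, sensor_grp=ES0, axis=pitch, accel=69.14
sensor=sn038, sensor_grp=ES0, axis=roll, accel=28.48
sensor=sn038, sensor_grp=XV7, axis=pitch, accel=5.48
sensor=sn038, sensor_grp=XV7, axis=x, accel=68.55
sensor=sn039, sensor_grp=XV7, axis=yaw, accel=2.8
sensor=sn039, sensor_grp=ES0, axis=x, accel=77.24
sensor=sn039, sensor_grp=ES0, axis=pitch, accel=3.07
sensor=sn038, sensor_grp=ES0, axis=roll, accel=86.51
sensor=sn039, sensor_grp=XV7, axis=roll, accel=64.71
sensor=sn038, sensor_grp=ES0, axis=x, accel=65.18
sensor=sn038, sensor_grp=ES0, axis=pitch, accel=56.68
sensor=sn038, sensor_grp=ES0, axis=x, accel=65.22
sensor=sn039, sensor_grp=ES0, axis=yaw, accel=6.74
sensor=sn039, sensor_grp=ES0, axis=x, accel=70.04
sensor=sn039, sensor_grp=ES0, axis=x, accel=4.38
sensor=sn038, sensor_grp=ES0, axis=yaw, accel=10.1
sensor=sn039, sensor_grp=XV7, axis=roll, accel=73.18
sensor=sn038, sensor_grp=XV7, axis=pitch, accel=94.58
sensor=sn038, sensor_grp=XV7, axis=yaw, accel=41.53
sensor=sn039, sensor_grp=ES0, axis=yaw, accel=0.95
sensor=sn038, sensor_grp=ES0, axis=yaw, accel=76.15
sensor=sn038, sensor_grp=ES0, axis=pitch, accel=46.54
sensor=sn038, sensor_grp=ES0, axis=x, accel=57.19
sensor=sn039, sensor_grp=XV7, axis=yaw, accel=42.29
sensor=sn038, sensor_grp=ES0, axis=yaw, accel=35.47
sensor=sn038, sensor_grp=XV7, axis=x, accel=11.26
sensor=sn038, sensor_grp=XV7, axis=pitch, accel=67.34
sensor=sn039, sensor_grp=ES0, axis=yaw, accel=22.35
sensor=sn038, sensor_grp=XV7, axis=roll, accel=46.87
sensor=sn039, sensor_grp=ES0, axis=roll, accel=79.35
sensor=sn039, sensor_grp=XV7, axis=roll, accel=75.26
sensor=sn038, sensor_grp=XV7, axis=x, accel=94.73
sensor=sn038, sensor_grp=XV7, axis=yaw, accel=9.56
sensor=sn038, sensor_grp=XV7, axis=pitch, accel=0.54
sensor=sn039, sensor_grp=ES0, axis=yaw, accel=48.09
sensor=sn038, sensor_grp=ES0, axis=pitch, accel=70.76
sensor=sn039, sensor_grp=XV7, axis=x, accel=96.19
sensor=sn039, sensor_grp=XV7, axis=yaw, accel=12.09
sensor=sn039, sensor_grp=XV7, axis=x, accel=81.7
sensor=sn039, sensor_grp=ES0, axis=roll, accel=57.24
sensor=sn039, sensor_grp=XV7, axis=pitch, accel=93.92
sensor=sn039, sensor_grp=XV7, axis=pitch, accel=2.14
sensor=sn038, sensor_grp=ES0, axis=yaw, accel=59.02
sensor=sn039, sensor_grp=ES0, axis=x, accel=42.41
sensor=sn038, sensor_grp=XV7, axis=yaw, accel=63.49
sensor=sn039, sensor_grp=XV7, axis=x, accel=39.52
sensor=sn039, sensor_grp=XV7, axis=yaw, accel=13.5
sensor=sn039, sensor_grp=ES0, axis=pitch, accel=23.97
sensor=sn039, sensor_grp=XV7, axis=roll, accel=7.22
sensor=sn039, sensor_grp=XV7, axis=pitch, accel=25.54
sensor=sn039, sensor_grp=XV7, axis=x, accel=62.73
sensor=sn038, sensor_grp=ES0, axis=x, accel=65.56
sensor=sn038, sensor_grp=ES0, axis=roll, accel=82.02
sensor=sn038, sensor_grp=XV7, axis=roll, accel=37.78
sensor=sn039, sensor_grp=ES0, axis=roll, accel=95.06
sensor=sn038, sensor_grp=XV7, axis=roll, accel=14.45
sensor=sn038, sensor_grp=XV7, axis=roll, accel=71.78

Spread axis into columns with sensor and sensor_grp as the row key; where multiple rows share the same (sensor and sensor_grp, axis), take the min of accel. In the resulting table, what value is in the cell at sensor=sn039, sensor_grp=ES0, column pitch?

3.07

Rows with sensor=sn039, sensor_grp=ES0 and axis=pitch: accel values are 96.3, 85.74, 3.07, 23.97.
min(96.3, 85.74, 3.07, 23.97) = 3.07.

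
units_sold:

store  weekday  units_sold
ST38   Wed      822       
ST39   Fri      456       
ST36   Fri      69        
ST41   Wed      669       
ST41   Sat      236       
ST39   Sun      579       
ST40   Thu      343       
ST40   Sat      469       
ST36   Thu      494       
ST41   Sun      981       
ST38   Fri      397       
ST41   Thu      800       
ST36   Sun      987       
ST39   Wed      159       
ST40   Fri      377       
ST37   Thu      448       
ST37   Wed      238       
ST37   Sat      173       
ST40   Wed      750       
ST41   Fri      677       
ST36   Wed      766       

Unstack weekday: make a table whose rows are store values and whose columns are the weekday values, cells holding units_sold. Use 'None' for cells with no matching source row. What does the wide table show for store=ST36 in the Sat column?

None

No long-format row has store=ST36 and weekday=Sat, so the cell is None.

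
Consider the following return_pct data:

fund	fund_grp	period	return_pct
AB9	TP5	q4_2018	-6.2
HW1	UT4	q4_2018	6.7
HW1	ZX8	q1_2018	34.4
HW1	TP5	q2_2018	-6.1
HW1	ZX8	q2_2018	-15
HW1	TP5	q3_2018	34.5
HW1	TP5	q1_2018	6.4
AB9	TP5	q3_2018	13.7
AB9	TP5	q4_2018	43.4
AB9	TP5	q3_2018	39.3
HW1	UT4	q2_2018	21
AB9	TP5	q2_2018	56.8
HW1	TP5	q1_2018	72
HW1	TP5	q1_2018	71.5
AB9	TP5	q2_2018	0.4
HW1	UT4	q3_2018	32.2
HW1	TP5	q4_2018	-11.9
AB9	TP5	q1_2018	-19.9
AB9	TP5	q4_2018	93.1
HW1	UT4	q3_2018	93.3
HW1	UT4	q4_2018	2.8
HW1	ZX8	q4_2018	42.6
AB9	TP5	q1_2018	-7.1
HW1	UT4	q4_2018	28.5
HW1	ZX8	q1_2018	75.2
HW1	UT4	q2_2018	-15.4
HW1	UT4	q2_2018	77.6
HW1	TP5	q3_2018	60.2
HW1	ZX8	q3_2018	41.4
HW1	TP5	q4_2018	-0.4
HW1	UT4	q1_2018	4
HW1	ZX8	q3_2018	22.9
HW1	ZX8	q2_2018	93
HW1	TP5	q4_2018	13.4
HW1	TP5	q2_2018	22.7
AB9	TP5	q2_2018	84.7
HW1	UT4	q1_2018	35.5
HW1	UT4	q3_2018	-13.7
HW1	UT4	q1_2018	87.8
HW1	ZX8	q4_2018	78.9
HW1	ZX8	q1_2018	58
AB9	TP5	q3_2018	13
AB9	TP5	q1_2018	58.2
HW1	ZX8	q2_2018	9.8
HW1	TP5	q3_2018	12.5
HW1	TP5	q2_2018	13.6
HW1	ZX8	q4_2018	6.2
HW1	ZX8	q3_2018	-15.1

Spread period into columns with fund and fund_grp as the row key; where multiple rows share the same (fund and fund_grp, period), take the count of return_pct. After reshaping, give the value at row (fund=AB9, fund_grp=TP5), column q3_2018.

Rows with fund=AB9, fund_grp=TP5 and period=q3_2018: return_pct values are 13.7, 39.3, 13.
3 rows match — count = 3.

3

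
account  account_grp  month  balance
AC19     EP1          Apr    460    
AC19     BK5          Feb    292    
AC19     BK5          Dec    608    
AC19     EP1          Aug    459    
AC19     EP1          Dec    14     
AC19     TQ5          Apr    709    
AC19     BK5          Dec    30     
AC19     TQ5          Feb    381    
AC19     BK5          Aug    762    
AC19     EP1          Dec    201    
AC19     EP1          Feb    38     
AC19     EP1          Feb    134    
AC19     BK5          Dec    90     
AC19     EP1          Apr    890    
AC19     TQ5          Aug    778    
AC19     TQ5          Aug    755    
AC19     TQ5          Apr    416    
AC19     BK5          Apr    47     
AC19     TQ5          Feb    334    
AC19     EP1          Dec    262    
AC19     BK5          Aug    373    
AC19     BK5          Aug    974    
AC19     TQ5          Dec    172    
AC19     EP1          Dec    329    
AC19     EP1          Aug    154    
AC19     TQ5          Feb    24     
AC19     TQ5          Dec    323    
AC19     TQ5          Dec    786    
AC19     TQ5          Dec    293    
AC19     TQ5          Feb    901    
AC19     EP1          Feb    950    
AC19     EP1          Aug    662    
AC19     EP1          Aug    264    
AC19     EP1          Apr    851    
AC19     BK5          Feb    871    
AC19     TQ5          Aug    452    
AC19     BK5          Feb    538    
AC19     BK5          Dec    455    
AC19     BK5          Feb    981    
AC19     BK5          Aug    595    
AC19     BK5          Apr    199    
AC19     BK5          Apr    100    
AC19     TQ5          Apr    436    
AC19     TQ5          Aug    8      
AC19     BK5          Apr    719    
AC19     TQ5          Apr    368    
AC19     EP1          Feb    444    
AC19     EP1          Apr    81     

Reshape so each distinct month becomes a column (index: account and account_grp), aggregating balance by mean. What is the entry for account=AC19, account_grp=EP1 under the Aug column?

Rows with account=AC19, account_grp=EP1 and month=Aug: balance values are 459, 154, 662, 264.
(459 + 154 + 662 + 264) / 4 = 384.75.

384.75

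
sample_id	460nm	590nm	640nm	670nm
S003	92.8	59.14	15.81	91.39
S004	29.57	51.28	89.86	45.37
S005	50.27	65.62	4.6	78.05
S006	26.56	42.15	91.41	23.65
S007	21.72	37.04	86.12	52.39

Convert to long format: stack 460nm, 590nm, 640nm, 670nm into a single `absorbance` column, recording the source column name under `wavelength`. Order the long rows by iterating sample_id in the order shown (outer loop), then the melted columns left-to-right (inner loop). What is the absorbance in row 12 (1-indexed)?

20 rows total (5 × 4). Row 12: index ⌊(12-1)/4⌋ = 2 into sample_id → S005; (12-1) mod 4 = 3 into the melted columns → 670nm.
So row 12 is (S005, 670nm, 78.05); absorbance = 78.05.

78.05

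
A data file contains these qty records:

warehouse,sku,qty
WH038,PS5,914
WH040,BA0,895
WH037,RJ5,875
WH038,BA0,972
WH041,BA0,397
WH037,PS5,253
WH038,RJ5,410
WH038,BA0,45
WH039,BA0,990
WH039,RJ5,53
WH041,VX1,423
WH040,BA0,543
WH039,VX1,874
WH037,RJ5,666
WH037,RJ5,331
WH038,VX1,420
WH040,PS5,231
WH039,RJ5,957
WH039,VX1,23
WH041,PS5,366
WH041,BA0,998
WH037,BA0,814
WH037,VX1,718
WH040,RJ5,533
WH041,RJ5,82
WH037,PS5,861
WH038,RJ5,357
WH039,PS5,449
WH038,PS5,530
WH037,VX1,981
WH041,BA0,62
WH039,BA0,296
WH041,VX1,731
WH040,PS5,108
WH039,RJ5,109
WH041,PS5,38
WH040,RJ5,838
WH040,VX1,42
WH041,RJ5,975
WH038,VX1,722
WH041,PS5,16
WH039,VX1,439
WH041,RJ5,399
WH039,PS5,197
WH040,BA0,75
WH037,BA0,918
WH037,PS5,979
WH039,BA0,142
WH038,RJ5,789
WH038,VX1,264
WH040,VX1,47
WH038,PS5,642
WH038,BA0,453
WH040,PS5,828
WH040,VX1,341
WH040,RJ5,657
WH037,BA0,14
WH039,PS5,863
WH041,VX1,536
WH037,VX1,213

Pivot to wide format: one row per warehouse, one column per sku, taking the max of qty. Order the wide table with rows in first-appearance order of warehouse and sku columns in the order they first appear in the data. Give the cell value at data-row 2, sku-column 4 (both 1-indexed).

With rows in first-appearance order of warehouse, row 2 is warehouse=WH040. sku columns in first-appearance order: PS5, BA0, RJ5, VX1; column 4 is VX1.
Long rows with warehouse=WH040, sku=VX1: max(42, 47, 341) = 341.

341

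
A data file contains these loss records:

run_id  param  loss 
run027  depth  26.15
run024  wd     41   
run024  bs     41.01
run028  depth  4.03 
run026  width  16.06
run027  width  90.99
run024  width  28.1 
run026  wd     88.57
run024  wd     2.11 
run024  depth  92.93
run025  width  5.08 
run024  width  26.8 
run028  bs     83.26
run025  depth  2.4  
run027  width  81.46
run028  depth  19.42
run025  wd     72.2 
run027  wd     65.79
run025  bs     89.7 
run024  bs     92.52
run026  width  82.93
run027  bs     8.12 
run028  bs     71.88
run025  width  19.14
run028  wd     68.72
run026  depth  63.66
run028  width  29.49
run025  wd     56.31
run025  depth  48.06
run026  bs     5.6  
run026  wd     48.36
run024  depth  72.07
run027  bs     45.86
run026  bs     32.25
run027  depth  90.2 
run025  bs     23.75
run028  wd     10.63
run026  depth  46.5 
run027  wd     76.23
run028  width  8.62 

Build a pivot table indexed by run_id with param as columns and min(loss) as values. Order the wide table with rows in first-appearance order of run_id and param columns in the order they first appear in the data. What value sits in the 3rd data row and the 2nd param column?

With rows in first-appearance order of run_id, row 3 is run_id=run028. param columns in first-appearance order: depth, wd, bs, width; column 2 is wd.
Long rows with run_id=run028, param=wd: min(68.72, 10.63) = 10.63.

10.63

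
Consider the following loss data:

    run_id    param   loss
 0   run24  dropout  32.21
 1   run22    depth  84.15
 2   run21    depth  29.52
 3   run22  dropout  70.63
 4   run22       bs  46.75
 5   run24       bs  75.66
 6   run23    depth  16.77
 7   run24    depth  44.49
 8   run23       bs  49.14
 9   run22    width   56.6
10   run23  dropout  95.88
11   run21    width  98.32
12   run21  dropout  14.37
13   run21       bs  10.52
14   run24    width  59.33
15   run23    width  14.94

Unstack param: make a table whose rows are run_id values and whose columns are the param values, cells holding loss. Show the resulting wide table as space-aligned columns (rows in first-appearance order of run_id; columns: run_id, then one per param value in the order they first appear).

run_id  dropout  depth  bs     width
run24   32.21    44.49  75.66  59.33
run22   70.63    84.15  46.75  56.6 
run21   14.37    29.52  10.52  98.32
run23   95.88    16.77  49.14  14.94

Columns: run_id plus the 4 distinct param values (dropout, depth, bs, width).
For example, row run24 column dropout takes loss=32.21 from the long row (run24, dropout).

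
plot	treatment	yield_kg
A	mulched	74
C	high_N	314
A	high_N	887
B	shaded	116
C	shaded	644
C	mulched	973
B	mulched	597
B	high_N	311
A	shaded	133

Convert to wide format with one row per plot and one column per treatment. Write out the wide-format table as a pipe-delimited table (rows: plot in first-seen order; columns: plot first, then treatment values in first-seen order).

Columns: plot plus the 3 distinct treatment values (mulched, high_N, shaded).
For example, row A column mulched takes yield_kg=74 from the long row (A, mulched).

| plot | mulched | high_N | shaded |
| A | 74 | 887 | 133 |
| C | 973 | 314 | 644 |
| B | 597 | 311 | 116 |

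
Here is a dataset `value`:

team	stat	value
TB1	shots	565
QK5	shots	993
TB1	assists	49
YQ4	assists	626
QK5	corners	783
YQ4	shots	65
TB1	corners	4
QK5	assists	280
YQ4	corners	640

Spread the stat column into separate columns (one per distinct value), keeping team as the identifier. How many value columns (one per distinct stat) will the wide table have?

3

3 distinct stat values: corners, assists, shots.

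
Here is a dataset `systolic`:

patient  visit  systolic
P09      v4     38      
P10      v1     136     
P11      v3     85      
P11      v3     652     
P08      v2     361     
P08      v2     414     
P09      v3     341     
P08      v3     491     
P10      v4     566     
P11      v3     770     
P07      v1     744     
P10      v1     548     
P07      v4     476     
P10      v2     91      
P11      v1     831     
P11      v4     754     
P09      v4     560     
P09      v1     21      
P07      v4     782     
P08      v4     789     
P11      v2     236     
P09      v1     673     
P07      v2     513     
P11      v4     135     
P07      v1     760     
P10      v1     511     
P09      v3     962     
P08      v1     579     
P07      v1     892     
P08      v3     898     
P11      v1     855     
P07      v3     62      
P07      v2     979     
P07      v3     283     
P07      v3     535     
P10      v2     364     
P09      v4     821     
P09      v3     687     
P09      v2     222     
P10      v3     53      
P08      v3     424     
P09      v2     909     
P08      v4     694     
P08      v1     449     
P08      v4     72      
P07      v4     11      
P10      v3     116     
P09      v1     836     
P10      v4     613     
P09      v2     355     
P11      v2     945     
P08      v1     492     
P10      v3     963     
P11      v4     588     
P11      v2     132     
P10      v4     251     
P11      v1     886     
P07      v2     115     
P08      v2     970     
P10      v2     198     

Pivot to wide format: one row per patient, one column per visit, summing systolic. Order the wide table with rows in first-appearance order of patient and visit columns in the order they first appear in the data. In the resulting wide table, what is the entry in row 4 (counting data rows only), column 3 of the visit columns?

With rows in first-appearance order of patient, row 4 is patient=P08. visit columns in first-appearance order: v4, v1, v3, v2; column 3 is v3.
Long rows with patient=P08, visit=v3: 491 + 898 + 424 = 1813.

1813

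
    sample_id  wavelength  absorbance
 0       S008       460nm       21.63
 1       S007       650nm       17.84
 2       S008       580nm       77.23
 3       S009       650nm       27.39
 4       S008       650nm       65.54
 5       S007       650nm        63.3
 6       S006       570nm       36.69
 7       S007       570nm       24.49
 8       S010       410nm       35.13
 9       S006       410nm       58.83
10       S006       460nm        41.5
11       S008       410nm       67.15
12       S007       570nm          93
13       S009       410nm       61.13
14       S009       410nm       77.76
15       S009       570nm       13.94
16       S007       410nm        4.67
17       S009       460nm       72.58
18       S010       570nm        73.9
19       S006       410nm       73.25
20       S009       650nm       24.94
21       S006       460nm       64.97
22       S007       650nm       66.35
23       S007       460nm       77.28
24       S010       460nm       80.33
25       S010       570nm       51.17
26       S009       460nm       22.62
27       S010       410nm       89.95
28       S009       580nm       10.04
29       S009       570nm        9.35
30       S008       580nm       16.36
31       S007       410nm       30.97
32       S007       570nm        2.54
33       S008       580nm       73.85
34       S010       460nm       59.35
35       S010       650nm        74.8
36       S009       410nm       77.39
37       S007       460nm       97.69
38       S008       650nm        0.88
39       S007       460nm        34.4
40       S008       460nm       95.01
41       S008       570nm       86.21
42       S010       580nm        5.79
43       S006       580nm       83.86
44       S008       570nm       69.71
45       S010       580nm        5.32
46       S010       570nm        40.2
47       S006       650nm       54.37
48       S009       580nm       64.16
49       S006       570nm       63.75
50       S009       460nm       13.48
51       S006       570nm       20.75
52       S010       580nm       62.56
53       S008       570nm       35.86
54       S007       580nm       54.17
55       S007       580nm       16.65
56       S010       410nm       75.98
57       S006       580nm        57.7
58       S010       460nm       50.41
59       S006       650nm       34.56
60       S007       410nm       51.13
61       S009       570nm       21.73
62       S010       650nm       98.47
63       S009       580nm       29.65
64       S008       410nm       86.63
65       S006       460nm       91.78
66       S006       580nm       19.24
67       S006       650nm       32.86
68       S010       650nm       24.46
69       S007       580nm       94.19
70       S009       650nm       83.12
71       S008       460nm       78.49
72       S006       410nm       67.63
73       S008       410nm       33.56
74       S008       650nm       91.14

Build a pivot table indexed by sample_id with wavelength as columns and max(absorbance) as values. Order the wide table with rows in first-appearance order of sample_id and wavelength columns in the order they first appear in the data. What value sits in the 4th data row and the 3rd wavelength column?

83.86

With rows in first-appearance order of sample_id, row 4 is sample_id=S006. wavelength columns in first-appearance order: 460nm, 650nm, 580nm, 570nm, 410nm; column 3 is 580nm.
Long rows with sample_id=S006, wavelength=580nm: max(83.86, 57.7, 19.24) = 83.86.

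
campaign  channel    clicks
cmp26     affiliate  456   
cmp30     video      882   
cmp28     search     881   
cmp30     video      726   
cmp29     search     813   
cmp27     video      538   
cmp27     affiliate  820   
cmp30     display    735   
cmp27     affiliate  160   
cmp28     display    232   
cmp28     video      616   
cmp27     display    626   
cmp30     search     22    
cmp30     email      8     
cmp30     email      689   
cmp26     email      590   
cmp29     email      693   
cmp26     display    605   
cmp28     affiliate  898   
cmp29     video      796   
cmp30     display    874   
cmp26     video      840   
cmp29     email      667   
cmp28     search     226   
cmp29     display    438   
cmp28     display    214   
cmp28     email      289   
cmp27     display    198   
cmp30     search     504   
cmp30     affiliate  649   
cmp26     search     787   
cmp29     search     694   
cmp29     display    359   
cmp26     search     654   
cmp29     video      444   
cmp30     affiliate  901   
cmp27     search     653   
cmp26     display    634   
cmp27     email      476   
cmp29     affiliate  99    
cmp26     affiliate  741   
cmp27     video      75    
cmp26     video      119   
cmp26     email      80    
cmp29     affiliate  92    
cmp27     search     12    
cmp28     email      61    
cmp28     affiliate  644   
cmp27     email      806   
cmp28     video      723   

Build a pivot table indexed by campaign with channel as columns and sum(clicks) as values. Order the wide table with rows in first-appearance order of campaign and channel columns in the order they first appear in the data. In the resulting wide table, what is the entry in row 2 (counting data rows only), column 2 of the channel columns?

With rows in first-appearance order of campaign, row 2 is campaign=cmp30. channel columns in first-appearance order: affiliate, video, search, display, email; column 2 is video.
Long rows with campaign=cmp30, channel=video: 882 + 726 = 1608.

1608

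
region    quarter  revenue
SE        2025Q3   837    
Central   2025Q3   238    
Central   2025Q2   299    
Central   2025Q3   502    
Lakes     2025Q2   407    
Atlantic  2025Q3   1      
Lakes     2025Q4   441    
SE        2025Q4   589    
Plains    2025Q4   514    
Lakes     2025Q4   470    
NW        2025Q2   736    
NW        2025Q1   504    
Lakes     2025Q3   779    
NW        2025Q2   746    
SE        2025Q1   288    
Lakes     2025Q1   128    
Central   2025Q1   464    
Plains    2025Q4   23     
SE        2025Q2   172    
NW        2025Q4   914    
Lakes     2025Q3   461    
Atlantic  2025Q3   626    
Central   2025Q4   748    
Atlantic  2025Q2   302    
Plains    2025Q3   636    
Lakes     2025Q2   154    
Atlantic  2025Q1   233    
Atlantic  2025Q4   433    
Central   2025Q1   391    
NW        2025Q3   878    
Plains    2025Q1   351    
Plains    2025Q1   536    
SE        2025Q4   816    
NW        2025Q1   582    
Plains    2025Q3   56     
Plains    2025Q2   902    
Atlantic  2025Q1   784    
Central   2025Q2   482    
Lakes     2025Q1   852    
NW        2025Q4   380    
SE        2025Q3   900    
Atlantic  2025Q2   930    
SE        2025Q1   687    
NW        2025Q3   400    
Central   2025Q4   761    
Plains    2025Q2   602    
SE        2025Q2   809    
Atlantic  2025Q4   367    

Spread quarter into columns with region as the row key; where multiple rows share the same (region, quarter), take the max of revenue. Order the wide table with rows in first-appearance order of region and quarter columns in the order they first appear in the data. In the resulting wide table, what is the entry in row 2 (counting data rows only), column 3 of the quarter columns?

761

With rows in first-appearance order of region, row 2 is region=Central. quarter columns in first-appearance order: 2025Q3, 2025Q2, 2025Q4, 2025Q1; column 3 is 2025Q4.
Long rows with region=Central, quarter=2025Q4: max(748, 761) = 761.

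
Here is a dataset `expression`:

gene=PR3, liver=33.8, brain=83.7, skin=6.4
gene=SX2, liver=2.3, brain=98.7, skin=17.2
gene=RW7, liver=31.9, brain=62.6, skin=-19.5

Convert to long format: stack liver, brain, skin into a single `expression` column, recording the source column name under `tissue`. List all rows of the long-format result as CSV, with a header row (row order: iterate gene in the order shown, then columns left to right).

gene,tissue,expression
PR3,liver,33.8
PR3,brain,83.7
PR3,skin,6.4
SX2,liver,2.3
SX2,brain,98.7
SX2,skin,17.2
RW7,liver,31.9
RW7,brain,62.6
RW7,skin,-19.5

Each (gene, column) pair becomes one row: 3 × 3 = 9 rows.
For example, (PR3, liver) → expression=33.8.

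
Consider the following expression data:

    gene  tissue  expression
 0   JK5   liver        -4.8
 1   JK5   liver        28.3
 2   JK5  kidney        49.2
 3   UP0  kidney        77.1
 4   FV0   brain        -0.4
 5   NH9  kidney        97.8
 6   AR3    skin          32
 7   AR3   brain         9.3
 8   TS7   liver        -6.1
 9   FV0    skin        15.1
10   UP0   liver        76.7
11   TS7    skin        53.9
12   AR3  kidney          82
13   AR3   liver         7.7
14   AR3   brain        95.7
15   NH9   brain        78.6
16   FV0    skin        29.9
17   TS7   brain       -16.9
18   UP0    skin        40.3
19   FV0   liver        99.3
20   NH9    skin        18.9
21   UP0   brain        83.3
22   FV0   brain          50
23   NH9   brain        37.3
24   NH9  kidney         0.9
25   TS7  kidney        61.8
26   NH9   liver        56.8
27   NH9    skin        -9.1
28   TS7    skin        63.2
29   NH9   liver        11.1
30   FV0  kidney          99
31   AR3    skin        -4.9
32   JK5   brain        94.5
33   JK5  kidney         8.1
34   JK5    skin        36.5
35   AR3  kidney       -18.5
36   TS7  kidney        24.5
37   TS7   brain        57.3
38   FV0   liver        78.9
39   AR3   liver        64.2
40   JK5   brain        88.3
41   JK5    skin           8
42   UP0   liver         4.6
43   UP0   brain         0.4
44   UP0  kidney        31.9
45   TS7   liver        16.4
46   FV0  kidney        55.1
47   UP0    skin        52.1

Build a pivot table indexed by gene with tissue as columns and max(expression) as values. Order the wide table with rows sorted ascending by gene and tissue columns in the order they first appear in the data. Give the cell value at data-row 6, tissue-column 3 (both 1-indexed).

With rows sorted ascending by gene, row 6 is gene=UP0. tissue columns in first-appearance order: liver, kidney, brain, skin; column 3 is brain.
Long rows with gene=UP0, tissue=brain: max(83.3, 0.4) = 83.3.

83.3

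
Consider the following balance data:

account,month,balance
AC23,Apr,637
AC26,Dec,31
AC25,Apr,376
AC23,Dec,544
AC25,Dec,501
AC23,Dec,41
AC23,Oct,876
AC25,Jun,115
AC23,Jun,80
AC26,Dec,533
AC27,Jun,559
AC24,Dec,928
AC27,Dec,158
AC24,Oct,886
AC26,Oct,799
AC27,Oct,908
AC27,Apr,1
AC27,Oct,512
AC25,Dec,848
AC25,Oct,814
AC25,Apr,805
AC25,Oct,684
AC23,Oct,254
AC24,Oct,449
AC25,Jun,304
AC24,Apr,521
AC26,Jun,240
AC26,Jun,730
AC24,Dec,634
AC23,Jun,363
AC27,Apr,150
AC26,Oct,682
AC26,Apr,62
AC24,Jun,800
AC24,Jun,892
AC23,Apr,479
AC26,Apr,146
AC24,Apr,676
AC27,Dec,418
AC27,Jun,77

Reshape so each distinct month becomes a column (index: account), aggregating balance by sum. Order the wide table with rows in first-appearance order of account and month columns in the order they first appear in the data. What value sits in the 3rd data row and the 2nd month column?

With rows in first-appearance order of account, row 3 is account=AC25. month columns in first-appearance order: Apr, Dec, Oct, Jun; column 2 is Dec.
Long rows with account=AC25, month=Dec: 501 + 848 = 1349.

1349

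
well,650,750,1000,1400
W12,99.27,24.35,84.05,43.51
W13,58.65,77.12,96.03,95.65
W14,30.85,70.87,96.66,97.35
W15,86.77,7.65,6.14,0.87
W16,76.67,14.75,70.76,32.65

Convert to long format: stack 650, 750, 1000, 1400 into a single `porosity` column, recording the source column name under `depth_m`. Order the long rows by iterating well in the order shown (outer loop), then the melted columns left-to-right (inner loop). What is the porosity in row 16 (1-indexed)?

0.87

20 rows total (5 × 4). Row 16: index ⌊(16-1)/4⌋ = 3 into well → W15; (16-1) mod 4 = 3 into the melted columns → 1400.
So row 16 is (W15, 1400, 0.87); porosity = 0.87.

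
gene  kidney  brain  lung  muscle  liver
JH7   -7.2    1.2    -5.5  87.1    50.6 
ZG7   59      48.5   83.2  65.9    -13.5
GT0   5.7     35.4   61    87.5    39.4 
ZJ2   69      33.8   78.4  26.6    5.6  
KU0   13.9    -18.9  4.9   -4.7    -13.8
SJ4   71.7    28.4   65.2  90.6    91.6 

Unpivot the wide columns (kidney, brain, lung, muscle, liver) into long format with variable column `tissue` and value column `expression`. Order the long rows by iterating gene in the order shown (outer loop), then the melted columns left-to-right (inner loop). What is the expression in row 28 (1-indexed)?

65.2

30 rows total (6 × 5). Row 28: index ⌊(28-1)/5⌋ = 5 into gene → SJ4; (28-1) mod 5 = 2 into the melted columns → lung.
So row 28 is (SJ4, lung, 65.2); expression = 65.2.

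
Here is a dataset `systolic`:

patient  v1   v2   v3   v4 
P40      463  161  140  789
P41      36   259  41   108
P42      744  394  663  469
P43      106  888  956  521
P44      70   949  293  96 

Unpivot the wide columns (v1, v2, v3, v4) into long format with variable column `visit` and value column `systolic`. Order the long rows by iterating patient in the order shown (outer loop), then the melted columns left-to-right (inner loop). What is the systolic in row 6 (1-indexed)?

20 rows total (5 × 4). Row 6: index ⌊(6-1)/4⌋ = 1 into patient → P41; (6-1) mod 4 = 1 into the melted columns → v2.
So row 6 is (P41, v2, 259); systolic = 259.

259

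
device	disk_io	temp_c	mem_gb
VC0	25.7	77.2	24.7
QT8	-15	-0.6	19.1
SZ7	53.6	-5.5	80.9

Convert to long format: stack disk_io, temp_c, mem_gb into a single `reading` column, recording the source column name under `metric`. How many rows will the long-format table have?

9

3 device values × 3 melted columns = 9 rows.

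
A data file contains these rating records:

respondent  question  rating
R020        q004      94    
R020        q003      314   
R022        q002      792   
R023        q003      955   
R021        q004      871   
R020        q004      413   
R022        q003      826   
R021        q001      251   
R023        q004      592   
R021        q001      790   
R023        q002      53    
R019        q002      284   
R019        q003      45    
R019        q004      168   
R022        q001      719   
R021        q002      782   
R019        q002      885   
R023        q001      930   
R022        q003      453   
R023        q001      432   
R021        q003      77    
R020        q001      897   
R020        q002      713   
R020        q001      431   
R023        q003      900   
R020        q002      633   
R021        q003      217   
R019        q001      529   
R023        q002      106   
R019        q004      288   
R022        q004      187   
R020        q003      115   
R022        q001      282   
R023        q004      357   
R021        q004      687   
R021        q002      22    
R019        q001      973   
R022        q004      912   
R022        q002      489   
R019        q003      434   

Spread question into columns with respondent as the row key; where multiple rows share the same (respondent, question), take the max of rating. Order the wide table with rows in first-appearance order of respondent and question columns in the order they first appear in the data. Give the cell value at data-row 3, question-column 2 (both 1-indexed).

955

With rows in first-appearance order of respondent, row 3 is respondent=R023. question columns in first-appearance order: q004, q003, q002, q001; column 2 is q003.
Long rows with respondent=R023, question=q003: max(955, 900) = 955.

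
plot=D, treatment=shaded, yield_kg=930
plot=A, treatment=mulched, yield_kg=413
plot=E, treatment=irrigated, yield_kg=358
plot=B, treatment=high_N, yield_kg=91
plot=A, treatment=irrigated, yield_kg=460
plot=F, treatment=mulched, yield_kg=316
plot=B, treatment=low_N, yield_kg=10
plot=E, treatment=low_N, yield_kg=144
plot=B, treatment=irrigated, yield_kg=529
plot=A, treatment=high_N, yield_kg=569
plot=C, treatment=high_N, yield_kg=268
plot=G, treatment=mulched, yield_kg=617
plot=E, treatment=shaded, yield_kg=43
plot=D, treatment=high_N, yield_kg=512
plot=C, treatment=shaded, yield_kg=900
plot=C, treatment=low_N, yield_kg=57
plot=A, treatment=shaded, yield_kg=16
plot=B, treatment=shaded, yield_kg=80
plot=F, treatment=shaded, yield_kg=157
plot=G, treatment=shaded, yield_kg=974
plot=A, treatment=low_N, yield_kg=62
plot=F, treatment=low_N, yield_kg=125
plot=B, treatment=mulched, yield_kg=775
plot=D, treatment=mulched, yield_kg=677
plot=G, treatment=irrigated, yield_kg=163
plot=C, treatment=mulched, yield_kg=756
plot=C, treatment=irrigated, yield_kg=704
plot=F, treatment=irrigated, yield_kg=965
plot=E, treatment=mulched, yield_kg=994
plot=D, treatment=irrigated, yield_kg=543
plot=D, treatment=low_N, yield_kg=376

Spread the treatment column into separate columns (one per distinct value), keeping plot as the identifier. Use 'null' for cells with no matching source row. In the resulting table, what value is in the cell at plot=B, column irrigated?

529

The long row with plot=B, treatment=irrigated has yield_kg=529.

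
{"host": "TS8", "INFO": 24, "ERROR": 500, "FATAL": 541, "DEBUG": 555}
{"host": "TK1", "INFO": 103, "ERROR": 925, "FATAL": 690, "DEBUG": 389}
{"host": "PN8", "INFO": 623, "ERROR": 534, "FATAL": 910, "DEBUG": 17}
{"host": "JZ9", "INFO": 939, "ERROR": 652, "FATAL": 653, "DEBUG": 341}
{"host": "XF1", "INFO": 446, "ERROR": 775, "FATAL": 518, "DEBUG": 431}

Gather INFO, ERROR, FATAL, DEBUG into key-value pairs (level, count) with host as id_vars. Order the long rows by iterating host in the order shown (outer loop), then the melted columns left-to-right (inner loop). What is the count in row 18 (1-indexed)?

775

20 rows total (5 × 4). Row 18: index ⌊(18-1)/4⌋ = 4 into host → XF1; (18-1) mod 4 = 1 into the melted columns → ERROR.
So row 18 is (XF1, ERROR, 775); count = 775.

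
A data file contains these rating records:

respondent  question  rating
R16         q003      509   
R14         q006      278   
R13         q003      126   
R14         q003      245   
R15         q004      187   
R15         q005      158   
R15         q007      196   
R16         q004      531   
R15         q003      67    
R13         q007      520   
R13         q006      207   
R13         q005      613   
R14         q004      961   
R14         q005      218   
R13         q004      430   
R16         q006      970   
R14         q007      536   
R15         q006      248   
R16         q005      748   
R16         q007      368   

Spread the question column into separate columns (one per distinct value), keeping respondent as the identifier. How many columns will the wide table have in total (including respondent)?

1 column for respondent plus 5 distinct question values → 6 columns.

6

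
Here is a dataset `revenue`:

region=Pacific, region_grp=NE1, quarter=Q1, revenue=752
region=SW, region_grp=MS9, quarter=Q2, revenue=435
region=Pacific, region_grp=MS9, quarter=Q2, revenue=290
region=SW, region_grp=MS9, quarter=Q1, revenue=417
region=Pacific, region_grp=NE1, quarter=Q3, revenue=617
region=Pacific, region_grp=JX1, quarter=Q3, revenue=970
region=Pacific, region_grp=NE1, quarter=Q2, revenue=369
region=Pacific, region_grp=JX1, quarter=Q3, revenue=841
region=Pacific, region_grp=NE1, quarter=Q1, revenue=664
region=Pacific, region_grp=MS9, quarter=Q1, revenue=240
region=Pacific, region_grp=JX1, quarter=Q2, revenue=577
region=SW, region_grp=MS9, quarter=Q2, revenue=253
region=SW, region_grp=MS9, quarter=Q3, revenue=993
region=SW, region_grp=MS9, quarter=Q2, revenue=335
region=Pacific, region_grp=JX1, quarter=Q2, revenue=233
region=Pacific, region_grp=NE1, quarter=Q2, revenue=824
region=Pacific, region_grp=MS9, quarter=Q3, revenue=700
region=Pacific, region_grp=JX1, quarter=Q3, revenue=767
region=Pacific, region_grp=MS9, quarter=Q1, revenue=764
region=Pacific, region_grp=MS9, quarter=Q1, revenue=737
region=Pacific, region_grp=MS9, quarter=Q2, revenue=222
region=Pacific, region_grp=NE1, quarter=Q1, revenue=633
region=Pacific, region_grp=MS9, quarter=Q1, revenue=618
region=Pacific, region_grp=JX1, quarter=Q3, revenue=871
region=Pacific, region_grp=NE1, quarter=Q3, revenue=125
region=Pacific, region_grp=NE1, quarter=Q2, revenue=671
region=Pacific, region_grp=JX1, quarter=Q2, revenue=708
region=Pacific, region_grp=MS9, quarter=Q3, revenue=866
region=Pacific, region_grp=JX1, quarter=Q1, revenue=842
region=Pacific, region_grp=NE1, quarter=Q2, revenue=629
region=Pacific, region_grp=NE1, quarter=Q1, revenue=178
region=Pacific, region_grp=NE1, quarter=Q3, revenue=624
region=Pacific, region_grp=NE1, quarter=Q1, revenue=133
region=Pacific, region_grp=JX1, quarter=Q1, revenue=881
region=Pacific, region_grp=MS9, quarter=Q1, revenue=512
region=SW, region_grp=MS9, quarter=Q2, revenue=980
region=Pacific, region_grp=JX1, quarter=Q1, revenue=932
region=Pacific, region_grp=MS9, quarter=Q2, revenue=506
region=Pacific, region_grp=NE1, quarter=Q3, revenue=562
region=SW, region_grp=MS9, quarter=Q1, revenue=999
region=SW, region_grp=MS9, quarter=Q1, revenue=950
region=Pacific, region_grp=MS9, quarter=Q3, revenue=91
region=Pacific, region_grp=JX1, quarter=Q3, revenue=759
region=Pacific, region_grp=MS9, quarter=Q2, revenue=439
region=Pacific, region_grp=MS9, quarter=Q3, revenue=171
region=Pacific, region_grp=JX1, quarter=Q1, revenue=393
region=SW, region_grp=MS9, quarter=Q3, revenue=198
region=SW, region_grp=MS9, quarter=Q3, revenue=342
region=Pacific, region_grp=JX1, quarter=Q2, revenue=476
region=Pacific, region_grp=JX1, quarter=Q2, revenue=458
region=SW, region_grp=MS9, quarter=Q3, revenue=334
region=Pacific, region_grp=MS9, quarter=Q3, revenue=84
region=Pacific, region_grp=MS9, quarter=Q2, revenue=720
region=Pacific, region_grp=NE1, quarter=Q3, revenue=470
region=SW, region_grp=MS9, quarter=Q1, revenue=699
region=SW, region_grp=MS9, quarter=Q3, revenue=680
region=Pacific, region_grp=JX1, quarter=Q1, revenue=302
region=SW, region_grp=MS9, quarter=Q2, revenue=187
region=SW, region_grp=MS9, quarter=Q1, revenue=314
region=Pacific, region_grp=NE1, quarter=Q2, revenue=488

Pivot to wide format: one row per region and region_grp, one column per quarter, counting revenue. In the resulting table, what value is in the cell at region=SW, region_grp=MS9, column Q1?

5

Rows with region=SW, region_grp=MS9 and quarter=Q1: revenue values are 417, 999, 950, 699, 314.
5 rows match — count = 5.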